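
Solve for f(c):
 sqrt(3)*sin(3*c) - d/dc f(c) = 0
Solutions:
 f(c) = C1 - sqrt(3)*cos(3*c)/3


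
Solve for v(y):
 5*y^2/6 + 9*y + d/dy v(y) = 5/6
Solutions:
 v(y) = C1 - 5*y^3/18 - 9*y^2/2 + 5*y/6


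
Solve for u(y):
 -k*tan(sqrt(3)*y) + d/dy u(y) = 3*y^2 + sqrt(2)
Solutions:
 u(y) = C1 - sqrt(3)*k*log(cos(sqrt(3)*y))/3 + y^3 + sqrt(2)*y


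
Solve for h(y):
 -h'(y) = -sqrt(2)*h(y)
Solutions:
 h(y) = C1*exp(sqrt(2)*y)


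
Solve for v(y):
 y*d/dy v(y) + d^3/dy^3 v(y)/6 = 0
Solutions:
 v(y) = C1 + Integral(C2*airyai(-6^(1/3)*y) + C3*airybi(-6^(1/3)*y), y)


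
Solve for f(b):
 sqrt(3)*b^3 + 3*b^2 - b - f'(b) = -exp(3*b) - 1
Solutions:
 f(b) = C1 + sqrt(3)*b^4/4 + b^3 - b^2/2 + b + exp(3*b)/3


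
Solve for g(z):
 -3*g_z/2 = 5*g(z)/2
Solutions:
 g(z) = C1*exp(-5*z/3)


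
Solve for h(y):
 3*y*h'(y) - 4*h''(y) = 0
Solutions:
 h(y) = C1 + C2*erfi(sqrt(6)*y/4)


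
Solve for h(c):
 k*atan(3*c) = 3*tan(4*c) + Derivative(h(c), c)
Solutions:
 h(c) = C1 + k*(c*atan(3*c) - log(9*c^2 + 1)/6) + 3*log(cos(4*c))/4


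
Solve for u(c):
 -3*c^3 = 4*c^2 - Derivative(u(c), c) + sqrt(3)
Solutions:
 u(c) = C1 + 3*c^4/4 + 4*c^3/3 + sqrt(3)*c


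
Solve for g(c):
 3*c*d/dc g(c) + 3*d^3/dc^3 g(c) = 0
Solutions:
 g(c) = C1 + Integral(C2*airyai(-c) + C3*airybi(-c), c)


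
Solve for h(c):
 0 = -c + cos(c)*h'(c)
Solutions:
 h(c) = C1 + Integral(c/cos(c), c)


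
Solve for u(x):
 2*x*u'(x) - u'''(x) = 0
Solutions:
 u(x) = C1 + Integral(C2*airyai(2^(1/3)*x) + C3*airybi(2^(1/3)*x), x)


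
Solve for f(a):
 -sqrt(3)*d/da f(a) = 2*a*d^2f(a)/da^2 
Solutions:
 f(a) = C1 + C2*a^(1 - sqrt(3)/2)


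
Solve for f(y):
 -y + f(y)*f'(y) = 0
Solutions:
 f(y) = -sqrt(C1 + y^2)
 f(y) = sqrt(C1 + y^2)


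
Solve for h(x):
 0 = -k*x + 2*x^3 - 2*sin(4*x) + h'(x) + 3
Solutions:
 h(x) = C1 + k*x^2/2 - x^4/2 - 3*x - cos(4*x)/2


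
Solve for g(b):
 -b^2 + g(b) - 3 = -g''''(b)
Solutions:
 g(b) = b^2 + (C1*sin(sqrt(2)*b/2) + C2*cos(sqrt(2)*b/2))*exp(-sqrt(2)*b/2) + (C3*sin(sqrt(2)*b/2) + C4*cos(sqrt(2)*b/2))*exp(sqrt(2)*b/2) + 3


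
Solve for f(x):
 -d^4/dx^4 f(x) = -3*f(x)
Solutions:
 f(x) = C1*exp(-3^(1/4)*x) + C2*exp(3^(1/4)*x) + C3*sin(3^(1/4)*x) + C4*cos(3^(1/4)*x)


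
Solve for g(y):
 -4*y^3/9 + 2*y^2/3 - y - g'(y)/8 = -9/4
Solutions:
 g(y) = C1 - 8*y^4/9 + 16*y^3/9 - 4*y^2 + 18*y


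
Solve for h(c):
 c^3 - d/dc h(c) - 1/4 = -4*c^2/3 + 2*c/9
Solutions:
 h(c) = C1 + c^4/4 + 4*c^3/9 - c^2/9 - c/4


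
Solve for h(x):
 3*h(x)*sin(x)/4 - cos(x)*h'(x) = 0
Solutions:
 h(x) = C1/cos(x)^(3/4)


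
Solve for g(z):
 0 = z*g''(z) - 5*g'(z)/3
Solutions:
 g(z) = C1 + C2*z^(8/3)


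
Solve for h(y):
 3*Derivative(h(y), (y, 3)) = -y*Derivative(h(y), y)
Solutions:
 h(y) = C1 + Integral(C2*airyai(-3^(2/3)*y/3) + C3*airybi(-3^(2/3)*y/3), y)


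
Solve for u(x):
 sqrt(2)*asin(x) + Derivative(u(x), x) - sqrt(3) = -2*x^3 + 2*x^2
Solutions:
 u(x) = C1 - x^4/2 + 2*x^3/3 + sqrt(3)*x - sqrt(2)*(x*asin(x) + sqrt(1 - x^2))


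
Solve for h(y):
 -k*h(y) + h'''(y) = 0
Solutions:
 h(y) = C1*exp(k^(1/3)*y) + C2*exp(k^(1/3)*y*(-1 + sqrt(3)*I)/2) + C3*exp(-k^(1/3)*y*(1 + sqrt(3)*I)/2)


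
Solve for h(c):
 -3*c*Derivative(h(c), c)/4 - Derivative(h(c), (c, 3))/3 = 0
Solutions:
 h(c) = C1 + Integral(C2*airyai(-2^(1/3)*3^(2/3)*c/2) + C3*airybi(-2^(1/3)*3^(2/3)*c/2), c)


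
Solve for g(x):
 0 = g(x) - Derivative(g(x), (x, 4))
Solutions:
 g(x) = C1*exp(-x) + C2*exp(x) + C3*sin(x) + C4*cos(x)


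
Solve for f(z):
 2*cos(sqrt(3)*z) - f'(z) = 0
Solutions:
 f(z) = C1 + 2*sqrt(3)*sin(sqrt(3)*z)/3


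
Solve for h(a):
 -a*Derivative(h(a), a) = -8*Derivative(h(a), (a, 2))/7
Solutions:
 h(a) = C1 + C2*erfi(sqrt(7)*a/4)


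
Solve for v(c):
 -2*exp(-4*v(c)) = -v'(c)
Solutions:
 v(c) = log(-I*(C1 + 8*c)^(1/4))
 v(c) = log(I*(C1 + 8*c)^(1/4))
 v(c) = log(-(C1 + 8*c)^(1/4))
 v(c) = log(C1 + 8*c)/4


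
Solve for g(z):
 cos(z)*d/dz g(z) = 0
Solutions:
 g(z) = C1


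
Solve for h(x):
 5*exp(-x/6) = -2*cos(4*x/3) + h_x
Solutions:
 h(x) = C1 + 3*sin(4*x/3)/2 - 30*exp(-x/6)


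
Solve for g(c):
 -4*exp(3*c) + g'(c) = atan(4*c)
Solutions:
 g(c) = C1 + c*atan(4*c) + 4*exp(3*c)/3 - log(16*c^2 + 1)/8


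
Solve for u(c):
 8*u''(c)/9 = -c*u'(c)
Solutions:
 u(c) = C1 + C2*erf(3*c/4)


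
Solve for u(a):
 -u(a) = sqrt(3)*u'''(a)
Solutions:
 u(a) = C3*exp(-3^(5/6)*a/3) + (C1*sin(3^(1/3)*a/2) + C2*cos(3^(1/3)*a/2))*exp(3^(5/6)*a/6)


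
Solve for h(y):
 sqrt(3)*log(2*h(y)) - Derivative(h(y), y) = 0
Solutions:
 -sqrt(3)*Integral(1/(log(_y) + log(2)), (_y, h(y)))/3 = C1 - y


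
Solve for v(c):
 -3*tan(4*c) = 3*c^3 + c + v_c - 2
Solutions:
 v(c) = C1 - 3*c^4/4 - c^2/2 + 2*c + 3*log(cos(4*c))/4


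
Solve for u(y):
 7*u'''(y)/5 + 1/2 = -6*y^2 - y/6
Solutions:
 u(y) = C1 + C2*y + C3*y^2 - y^5/14 - 5*y^4/1008 - 5*y^3/84


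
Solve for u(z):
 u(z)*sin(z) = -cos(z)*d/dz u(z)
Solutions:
 u(z) = C1*cos(z)


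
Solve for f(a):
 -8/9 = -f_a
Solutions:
 f(a) = C1 + 8*a/9


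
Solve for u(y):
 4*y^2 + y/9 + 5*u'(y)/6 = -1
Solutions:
 u(y) = C1 - 8*y^3/5 - y^2/15 - 6*y/5


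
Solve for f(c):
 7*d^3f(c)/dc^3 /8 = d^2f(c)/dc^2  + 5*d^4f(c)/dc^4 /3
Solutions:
 f(c) = C1 + C2*c + (C3*sin(sqrt(3399)*c/80) + C4*cos(sqrt(3399)*c/80))*exp(21*c/80)


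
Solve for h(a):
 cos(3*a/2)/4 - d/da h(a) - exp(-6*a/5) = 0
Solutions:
 h(a) = C1 + sin(3*a/2)/6 + 5*exp(-6*a/5)/6


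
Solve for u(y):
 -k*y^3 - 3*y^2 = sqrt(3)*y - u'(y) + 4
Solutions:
 u(y) = C1 + k*y^4/4 + y^3 + sqrt(3)*y^2/2 + 4*y


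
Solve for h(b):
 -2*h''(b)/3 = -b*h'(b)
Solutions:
 h(b) = C1 + C2*erfi(sqrt(3)*b/2)


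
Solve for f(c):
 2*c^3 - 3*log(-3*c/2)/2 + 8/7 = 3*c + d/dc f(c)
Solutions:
 f(c) = C1 + c^4/2 - 3*c^2/2 - 3*c*log(-c)/2 + c*(-2*log(3) + log(2) + log(6)/2 + 37/14)


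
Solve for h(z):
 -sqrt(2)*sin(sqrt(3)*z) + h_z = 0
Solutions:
 h(z) = C1 - sqrt(6)*cos(sqrt(3)*z)/3


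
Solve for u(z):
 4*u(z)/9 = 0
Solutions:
 u(z) = 0


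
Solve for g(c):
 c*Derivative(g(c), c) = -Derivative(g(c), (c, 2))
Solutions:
 g(c) = C1 + C2*erf(sqrt(2)*c/2)


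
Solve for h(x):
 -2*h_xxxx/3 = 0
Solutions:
 h(x) = C1 + C2*x + C3*x^2 + C4*x^3


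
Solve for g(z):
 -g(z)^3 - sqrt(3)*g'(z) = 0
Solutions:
 g(z) = -sqrt(6)*sqrt(-1/(C1 - sqrt(3)*z))/2
 g(z) = sqrt(6)*sqrt(-1/(C1 - sqrt(3)*z))/2


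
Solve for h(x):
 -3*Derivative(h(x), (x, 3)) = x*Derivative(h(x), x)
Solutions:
 h(x) = C1 + Integral(C2*airyai(-3^(2/3)*x/3) + C3*airybi(-3^(2/3)*x/3), x)


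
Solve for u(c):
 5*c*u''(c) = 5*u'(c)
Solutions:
 u(c) = C1 + C2*c^2


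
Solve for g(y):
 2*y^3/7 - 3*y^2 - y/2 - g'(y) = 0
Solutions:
 g(y) = C1 + y^4/14 - y^3 - y^2/4


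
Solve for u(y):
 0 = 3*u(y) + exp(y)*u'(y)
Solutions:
 u(y) = C1*exp(3*exp(-y))


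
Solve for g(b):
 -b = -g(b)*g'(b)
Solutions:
 g(b) = -sqrt(C1 + b^2)
 g(b) = sqrt(C1 + b^2)


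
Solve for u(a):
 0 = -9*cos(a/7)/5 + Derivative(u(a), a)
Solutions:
 u(a) = C1 + 63*sin(a/7)/5


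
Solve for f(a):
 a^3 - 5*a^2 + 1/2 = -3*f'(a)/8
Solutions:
 f(a) = C1 - 2*a^4/3 + 40*a^3/9 - 4*a/3


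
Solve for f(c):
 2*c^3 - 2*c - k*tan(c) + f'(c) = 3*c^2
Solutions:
 f(c) = C1 - c^4/2 + c^3 + c^2 - k*log(cos(c))


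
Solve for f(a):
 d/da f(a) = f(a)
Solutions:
 f(a) = C1*exp(a)


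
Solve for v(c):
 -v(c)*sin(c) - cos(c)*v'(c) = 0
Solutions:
 v(c) = C1*cos(c)


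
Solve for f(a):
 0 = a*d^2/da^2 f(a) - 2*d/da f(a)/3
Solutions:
 f(a) = C1 + C2*a^(5/3)


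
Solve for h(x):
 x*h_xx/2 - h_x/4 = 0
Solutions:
 h(x) = C1 + C2*x^(3/2)


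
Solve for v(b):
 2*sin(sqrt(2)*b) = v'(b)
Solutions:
 v(b) = C1 - sqrt(2)*cos(sqrt(2)*b)


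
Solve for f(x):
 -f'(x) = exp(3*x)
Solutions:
 f(x) = C1 - exp(3*x)/3


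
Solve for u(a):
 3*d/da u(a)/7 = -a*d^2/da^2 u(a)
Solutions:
 u(a) = C1 + C2*a^(4/7)


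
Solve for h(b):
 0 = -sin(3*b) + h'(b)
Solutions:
 h(b) = C1 - cos(3*b)/3


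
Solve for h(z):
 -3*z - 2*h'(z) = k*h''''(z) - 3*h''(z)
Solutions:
 h(z) = C1 + C2*exp(-z*((sqrt((1 - 1/k)/k^2) + 1/k)^(1/3) + 1/(k*(sqrt((1 - 1/k)/k^2) + 1/k)^(1/3)))) + C3*exp(z*((sqrt((1 - 1/k)/k^2) + 1/k)^(1/3)/2 - sqrt(3)*I*(sqrt((1 - 1/k)/k^2) + 1/k)^(1/3)/2 - 2/(k*(-1 + sqrt(3)*I)*(sqrt((1 - 1/k)/k^2) + 1/k)^(1/3)))) + C4*exp(z*((sqrt((1 - 1/k)/k^2) + 1/k)^(1/3)/2 + sqrt(3)*I*(sqrt((1 - 1/k)/k^2) + 1/k)^(1/3)/2 + 2/(k*(1 + sqrt(3)*I)*(sqrt((1 - 1/k)/k^2) + 1/k)^(1/3)))) - 3*z^2/4 - 9*z/4


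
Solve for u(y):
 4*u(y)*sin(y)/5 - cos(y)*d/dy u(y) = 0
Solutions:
 u(y) = C1/cos(y)^(4/5)


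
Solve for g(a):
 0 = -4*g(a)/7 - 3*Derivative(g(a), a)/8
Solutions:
 g(a) = C1*exp(-32*a/21)


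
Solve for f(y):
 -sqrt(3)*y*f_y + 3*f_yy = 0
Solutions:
 f(y) = C1 + C2*erfi(sqrt(2)*3^(3/4)*y/6)


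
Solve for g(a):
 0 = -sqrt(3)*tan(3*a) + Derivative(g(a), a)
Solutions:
 g(a) = C1 - sqrt(3)*log(cos(3*a))/3


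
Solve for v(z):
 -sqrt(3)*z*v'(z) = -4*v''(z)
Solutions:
 v(z) = C1 + C2*erfi(sqrt(2)*3^(1/4)*z/4)


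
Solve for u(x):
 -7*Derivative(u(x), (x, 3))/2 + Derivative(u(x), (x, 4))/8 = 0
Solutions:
 u(x) = C1 + C2*x + C3*x^2 + C4*exp(28*x)


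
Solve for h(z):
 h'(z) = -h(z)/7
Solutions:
 h(z) = C1*exp(-z/7)


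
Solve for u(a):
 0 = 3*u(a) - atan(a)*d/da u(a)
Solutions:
 u(a) = C1*exp(3*Integral(1/atan(a), a))


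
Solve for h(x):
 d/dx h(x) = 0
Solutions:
 h(x) = C1


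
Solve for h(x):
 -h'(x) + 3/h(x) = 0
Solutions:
 h(x) = -sqrt(C1 + 6*x)
 h(x) = sqrt(C1 + 6*x)


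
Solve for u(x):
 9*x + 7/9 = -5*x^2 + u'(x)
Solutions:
 u(x) = C1 + 5*x^3/3 + 9*x^2/2 + 7*x/9


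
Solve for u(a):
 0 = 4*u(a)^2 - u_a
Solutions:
 u(a) = -1/(C1 + 4*a)


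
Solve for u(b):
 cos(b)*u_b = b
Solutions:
 u(b) = C1 + Integral(b/cos(b), b)


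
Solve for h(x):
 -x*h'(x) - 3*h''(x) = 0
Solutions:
 h(x) = C1 + C2*erf(sqrt(6)*x/6)


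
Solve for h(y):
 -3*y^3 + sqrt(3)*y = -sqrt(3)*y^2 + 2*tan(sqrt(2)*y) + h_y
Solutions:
 h(y) = C1 - 3*y^4/4 + sqrt(3)*y^3/3 + sqrt(3)*y^2/2 + sqrt(2)*log(cos(sqrt(2)*y))


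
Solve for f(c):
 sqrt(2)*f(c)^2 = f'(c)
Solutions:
 f(c) = -1/(C1 + sqrt(2)*c)


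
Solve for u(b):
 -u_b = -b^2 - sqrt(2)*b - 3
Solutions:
 u(b) = C1 + b^3/3 + sqrt(2)*b^2/2 + 3*b


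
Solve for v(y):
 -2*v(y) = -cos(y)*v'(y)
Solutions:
 v(y) = C1*(sin(y) + 1)/(sin(y) - 1)


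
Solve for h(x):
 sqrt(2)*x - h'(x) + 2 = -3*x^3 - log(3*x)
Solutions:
 h(x) = C1 + 3*x^4/4 + sqrt(2)*x^2/2 + x*log(x) + x + x*log(3)


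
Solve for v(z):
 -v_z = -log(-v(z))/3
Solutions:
 -li(-v(z)) = C1 + z/3


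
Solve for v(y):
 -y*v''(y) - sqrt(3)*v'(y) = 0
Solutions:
 v(y) = C1 + C2*y^(1 - sqrt(3))


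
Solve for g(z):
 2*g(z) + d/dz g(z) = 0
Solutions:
 g(z) = C1*exp(-2*z)


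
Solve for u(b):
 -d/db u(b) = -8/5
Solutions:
 u(b) = C1 + 8*b/5


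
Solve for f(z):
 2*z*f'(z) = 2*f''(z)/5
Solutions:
 f(z) = C1 + C2*erfi(sqrt(10)*z/2)


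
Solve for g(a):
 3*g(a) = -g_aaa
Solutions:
 g(a) = C3*exp(-3^(1/3)*a) + (C1*sin(3^(5/6)*a/2) + C2*cos(3^(5/6)*a/2))*exp(3^(1/3)*a/2)


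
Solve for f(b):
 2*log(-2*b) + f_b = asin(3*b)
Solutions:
 f(b) = C1 - 2*b*log(-b) + b*asin(3*b) - 2*b*log(2) + 2*b + sqrt(1 - 9*b^2)/3


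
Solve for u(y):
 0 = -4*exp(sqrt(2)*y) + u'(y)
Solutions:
 u(y) = C1 + 2*sqrt(2)*exp(sqrt(2)*y)


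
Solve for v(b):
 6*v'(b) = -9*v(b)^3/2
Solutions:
 v(b) = -sqrt(2)*sqrt(-1/(C1 - 3*b))
 v(b) = sqrt(2)*sqrt(-1/(C1 - 3*b))


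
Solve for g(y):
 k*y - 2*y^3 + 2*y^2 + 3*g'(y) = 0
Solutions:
 g(y) = C1 - k*y^2/6 + y^4/6 - 2*y^3/9


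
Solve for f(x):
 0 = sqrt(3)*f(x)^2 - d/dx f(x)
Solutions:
 f(x) = -1/(C1 + sqrt(3)*x)


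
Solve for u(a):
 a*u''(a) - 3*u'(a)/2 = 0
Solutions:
 u(a) = C1 + C2*a^(5/2)


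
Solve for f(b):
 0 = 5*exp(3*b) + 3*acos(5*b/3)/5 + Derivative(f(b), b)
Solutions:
 f(b) = C1 - 3*b*acos(5*b/3)/5 + 3*sqrt(9 - 25*b^2)/25 - 5*exp(3*b)/3


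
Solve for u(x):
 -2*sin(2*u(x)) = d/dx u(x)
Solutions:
 u(x) = pi - acos((-C1 - exp(8*x))/(C1 - exp(8*x)))/2
 u(x) = acos((-C1 - exp(8*x))/(C1 - exp(8*x)))/2


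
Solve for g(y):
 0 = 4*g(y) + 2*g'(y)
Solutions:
 g(y) = C1*exp(-2*y)


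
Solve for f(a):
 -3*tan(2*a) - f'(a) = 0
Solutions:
 f(a) = C1 + 3*log(cos(2*a))/2


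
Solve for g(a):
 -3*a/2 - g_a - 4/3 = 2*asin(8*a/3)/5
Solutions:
 g(a) = C1 - 3*a^2/4 - 2*a*asin(8*a/3)/5 - 4*a/3 - sqrt(9 - 64*a^2)/20


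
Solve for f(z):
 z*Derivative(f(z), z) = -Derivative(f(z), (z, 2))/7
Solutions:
 f(z) = C1 + C2*erf(sqrt(14)*z/2)


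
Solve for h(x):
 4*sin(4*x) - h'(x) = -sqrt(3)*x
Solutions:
 h(x) = C1 + sqrt(3)*x^2/2 - cos(4*x)


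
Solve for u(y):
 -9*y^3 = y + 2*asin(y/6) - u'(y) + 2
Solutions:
 u(y) = C1 + 9*y^4/4 + y^2/2 + 2*y*asin(y/6) + 2*y + 2*sqrt(36 - y^2)


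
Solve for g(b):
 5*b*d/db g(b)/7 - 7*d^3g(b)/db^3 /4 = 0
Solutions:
 g(b) = C1 + Integral(C2*airyai(140^(1/3)*b/7) + C3*airybi(140^(1/3)*b/7), b)


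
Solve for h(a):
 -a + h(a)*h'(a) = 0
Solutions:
 h(a) = -sqrt(C1 + a^2)
 h(a) = sqrt(C1 + a^2)


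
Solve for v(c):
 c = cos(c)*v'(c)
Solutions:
 v(c) = C1 + Integral(c/cos(c), c)


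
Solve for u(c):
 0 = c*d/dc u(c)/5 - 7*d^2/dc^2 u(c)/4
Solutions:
 u(c) = C1 + C2*erfi(sqrt(70)*c/35)


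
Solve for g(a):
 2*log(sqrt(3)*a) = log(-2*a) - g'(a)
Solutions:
 g(a) = C1 - a*log(a) + a*(-log(3) + log(2) + 1 + I*pi)


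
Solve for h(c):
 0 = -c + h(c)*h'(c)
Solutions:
 h(c) = -sqrt(C1 + c^2)
 h(c) = sqrt(C1 + c^2)


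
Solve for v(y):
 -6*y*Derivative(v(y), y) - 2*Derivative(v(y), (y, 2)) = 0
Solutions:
 v(y) = C1 + C2*erf(sqrt(6)*y/2)


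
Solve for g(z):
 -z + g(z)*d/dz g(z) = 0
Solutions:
 g(z) = -sqrt(C1 + z^2)
 g(z) = sqrt(C1 + z^2)


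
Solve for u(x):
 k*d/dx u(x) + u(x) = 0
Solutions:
 u(x) = C1*exp(-x/k)


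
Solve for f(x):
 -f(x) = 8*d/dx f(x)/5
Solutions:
 f(x) = C1*exp(-5*x/8)


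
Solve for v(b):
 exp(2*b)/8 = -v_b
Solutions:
 v(b) = C1 - exp(2*b)/16


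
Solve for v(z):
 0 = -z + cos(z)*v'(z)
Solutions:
 v(z) = C1 + Integral(z/cos(z), z)


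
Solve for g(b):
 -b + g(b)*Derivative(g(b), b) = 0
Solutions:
 g(b) = -sqrt(C1 + b^2)
 g(b) = sqrt(C1 + b^2)


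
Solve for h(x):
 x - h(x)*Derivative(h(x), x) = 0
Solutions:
 h(x) = -sqrt(C1 + x^2)
 h(x) = sqrt(C1 + x^2)


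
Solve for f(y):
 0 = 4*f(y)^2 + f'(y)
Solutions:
 f(y) = 1/(C1 + 4*y)


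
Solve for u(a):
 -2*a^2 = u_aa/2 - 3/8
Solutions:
 u(a) = C1 + C2*a - a^4/3 + 3*a^2/8


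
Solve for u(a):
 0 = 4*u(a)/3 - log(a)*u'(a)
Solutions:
 u(a) = C1*exp(4*li(a)/3)


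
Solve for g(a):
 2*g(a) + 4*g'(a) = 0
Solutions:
 g(a) = C1*exp(-a/2)


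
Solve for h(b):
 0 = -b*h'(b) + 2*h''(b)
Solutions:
 h(b) = C1 + C2*erfi(b/2)


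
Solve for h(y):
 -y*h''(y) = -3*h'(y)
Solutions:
 h(y) = C1 + C2*y^4


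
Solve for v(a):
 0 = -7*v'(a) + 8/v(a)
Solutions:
 v(a) = -sqrt(C1 + 112*a)/7
 v(a) = sqrt(C1 + 112*a)/7


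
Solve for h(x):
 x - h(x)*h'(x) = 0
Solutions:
 h(x) = -sqrt(C1 + x^2)
 h(x) = sqrt(C1 + x^2)


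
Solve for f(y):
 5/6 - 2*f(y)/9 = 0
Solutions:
 f(y) = 15/4


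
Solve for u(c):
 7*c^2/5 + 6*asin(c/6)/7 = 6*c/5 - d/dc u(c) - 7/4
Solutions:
 u(c) = C1 - 7*c^3/15 + 3*c^2/5 - 6*c*asin(c/6)/7 - 7*c/4 - 6*sqrt(36 - c^2)/7


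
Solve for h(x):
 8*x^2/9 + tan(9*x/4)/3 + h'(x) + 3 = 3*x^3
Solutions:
 h(x) = C1 + 3*x^4/4 - 8*x^3/27 - 3*x + 4*log(cos(9*x/4))/27


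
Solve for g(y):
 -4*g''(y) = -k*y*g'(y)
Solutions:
 g(y) = Piecewise((-sqrt(2)*sqrt(pi)*C1*erf(sqrt(2)*y*sqrt(-k)/4)/sqrt(-k) - C2, (k > 0) | (k < 0)), (-C1*y - C2, True))


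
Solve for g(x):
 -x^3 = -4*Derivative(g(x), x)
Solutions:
 g(x) = C1 + x^4/16


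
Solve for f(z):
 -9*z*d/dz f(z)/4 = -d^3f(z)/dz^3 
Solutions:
 f(z) = C1 + Integral(C2*airyai(2^(1/3)*3^(2/3)*z/2) + C3*airybi(2^(1/3)*3^(2/3)*z/2), z)


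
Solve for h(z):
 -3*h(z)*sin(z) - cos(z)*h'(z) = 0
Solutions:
 h(z) = C1*cos(z)^3


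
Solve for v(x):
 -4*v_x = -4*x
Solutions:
 v(x) = C1 + x^2/2


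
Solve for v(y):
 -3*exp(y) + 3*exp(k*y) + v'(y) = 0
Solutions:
 v(y) = C1 + 3*exp(y) - 3*exp(k*y)/k


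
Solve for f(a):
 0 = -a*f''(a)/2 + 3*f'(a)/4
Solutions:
 f(a) = C1 + C2*a^(5/2)


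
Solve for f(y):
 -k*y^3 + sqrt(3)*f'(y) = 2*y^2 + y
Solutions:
 f(y) = C1 + sqrt(3)*k*y^4/12 + 2*sqrt(3)*y^3/9 + sqrt(3)*y^2/6


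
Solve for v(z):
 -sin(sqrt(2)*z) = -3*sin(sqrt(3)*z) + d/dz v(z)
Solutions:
 v(z) = C1 + sqrt(2)*cos(sqrt(2)*z)/2 - sqrt(3)*cos(sqrt(3)*z)


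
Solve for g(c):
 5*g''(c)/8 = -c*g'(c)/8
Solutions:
 g(c) = C1 + C2*erf(sqrt(10)*c/10)


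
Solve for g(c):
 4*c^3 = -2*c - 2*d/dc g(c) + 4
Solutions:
 g(c) = C1 - c^4/2 - c^2/2 + 2*c


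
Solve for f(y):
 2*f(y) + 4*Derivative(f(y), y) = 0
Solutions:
 f(y) = C1*exp(-y/2)


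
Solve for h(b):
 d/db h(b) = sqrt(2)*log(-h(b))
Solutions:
 -li(-h(b)) = C1 + sqrt(2)*b


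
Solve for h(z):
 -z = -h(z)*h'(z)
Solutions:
 h(z) = -sqrt(C1 + z^2)
 h(z) = sqrt(C1 + z^2)


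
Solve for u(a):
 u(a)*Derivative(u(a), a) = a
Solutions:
 u(a) = -sqrt(C1 + a^2)
 u(a) = sqrt(C1 + a^2)


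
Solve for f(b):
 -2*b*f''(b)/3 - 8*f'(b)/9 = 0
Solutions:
 f(b) = C1 + C2/b^(1/3)


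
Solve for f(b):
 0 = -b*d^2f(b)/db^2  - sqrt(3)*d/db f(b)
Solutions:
 f(b) = C1 + C2*b^(1 - sqrt(3))


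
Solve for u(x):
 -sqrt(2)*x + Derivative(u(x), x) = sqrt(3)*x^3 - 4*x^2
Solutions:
 u(x) = C1 + sqrt(3)*x^4/4 - 4*x^3/3 + sqrt(2)*x^2/2


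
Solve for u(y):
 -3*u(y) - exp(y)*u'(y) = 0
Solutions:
 u(y) = C1*exp(3*exp(-y))


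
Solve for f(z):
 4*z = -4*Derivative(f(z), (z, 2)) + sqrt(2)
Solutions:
 f(z) = C1 + C2*z - z^3/6 + sqrt(2)*z^2/8


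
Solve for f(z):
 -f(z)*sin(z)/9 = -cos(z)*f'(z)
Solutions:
 f(z) = C1/cos(z)^(1/9)


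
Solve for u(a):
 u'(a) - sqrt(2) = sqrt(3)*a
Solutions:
 u(a) = C1 + sqrt(3)*a^2/2 + sqrt(2)*a


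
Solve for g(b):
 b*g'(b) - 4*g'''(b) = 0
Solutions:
 g(b) = C1 + Integral(C2*airyai(2^(1/3)*b/2) + C3*airybi(2^(1/3)*b/2), b)


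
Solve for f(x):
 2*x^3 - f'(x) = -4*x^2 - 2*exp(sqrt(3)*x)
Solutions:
 f(x) = C1 + x^4/2 + 4*x^3/3 + 2*sqrt(3)*exp(sqrt(3)*x)/3


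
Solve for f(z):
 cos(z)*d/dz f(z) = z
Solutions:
 f(z) = C1 + Integral(z/cos(z), z)


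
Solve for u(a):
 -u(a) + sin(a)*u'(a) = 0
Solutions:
 u(a) = C1*sqrt(cos(a) - 1)/sqrt(cos(a) + 1)


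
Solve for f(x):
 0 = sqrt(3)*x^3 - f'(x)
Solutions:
 f(x) = C1 + sqrt(3)*x^4/4


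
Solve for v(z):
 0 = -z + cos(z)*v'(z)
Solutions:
 v(z) = C1 + Integral(z/cos(z), z)


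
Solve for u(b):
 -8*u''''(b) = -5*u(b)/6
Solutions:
 u(b) = C1*exp(-3^(3/4)*5^(1/4)*b/6) + C2*exp(3^(3/4)*5^(1/4)*b/6) + C3*sin(3^(3/4)*5^(1/4)*b/6) + C4*cos(3^(3/4)*5^(1/4)*b/6)


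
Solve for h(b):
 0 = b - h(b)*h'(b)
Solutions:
 h(b) = -sqrt(C1 + b^2)
 h(b) = sqrt(C1 + b^2)


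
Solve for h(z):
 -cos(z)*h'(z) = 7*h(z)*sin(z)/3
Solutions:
 h(z) = C1*cos(z)^(7/3)


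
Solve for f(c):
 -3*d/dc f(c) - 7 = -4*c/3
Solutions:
 f(c) = C1 + 2*c^2/9 - 7*c/3


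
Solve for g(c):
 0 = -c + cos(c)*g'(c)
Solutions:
 g(c) = C1 + Integral(c/cos(c), c)


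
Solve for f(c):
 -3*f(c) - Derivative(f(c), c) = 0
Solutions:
 f(c) = C1*exp(-3*c)


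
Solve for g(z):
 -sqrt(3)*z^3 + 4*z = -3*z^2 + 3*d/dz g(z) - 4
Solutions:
 g(z) = C1 - sqrt(3)*z^4/12 + z^3/3 + 2*z^2/3 + 4*z/3


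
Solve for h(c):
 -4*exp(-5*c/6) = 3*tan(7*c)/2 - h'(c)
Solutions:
 h(c) = C1 + 3*log(tan(7*c)^2 + 1)/28 - 24*exp(-5*c/6)/5


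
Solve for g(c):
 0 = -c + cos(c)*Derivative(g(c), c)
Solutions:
 g(c) = C1 + Integral(c/cos(c), c)


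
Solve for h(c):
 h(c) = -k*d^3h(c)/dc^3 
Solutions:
 h(c) = C1*exp(c*(-1/k)^(1/3)) + C2*exp(c*(-1/k)^(1/3)*(-1 + sqrt(3)*I)/2) + C3*exp(-c*(-1/k)^(1/3)*(1 + sqrt(3)*I)/2)


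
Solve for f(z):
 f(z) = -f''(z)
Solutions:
 f(z) = C1*sin(z) + C2*cos(z)


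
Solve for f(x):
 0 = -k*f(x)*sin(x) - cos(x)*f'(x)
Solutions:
 f(x) = C1*exp(k*log(cos(x)))


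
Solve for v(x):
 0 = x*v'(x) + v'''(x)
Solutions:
 v(x) = C1 + Integral(C2*airyai(-x) + C3*airybi(-x), x)


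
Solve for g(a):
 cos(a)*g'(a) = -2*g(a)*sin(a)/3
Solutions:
 g(a) = C1*cos(a)^(2/3)


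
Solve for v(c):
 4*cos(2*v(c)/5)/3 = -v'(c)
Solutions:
 4*c/3 - 5*log(sin(2*v(c)/5) - 1)/4 + 5*log(sin(2*v(c)/5) + 1)/4 = C1


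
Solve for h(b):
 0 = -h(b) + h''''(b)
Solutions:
 h(b) = C1*exp(-b) + C2*exp(b) + C3*sin(b) + C4*cos(b)


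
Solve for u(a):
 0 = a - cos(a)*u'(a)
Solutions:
 u(a) = C1 + Integral(a/cos(a), a)


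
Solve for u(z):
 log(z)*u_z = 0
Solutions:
 u(z) = C1


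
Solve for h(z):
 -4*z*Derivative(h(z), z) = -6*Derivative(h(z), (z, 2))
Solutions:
 h(z) = C1 + C2*erfi(sqrt(3)*z/3)


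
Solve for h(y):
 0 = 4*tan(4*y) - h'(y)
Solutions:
 h(y) = C1 - log(cos(4*y))


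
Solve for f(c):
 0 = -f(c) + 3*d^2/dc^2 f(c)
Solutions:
 f(c) = C1*exp(-sqrt(3)*c/3) + C2*exp(sqrt(3)*c/3)


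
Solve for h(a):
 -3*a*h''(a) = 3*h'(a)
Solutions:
 h(a) = C1 + C2*log(a)


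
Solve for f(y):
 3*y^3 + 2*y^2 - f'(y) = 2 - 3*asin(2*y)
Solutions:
 f(y) = C1 + 3*y^4/4 + 2*y^3/3 + 3*y*asin(2*y) - 2*y + 3*sqrt(1 - 4*y^2)/2


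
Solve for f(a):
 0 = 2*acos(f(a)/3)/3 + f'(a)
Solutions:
 Integral(1/acos(_y/3), (_y, f(a))) = C1 - 2*a/3


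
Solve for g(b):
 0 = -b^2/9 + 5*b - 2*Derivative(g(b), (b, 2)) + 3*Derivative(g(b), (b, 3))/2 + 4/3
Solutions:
 g(b) = C1 + C2*b + C3*exp(4*b/3) - b^4/216 + 29*b^3/72 + 119*b^2/96


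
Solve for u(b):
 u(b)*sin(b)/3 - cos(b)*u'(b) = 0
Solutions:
 u(b) = C1/cos(b)^(1/3)


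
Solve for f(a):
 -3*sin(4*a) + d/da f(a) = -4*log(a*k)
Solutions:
 f(a) = C1 - 4*a*log(a*k) + 4*a - 3*cos(4*a)/4


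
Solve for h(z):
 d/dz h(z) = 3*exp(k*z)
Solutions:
 h(z) = C1 + 3*exp(k*z)/k


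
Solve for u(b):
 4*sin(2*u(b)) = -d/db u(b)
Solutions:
 u(b) = pi - acos((-C1 - exp(16*b))/(C1 - exp(16*b)))/2
 u(b) = acos((-C1 - exp(16*b))/(C1 - exp(16*b)))/2


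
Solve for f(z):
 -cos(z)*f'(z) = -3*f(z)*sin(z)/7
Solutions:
 f(z) = C1/cos(z)^(3/7)


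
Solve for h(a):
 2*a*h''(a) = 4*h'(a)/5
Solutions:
 h(a) = C1 + C2*a^(7/5)


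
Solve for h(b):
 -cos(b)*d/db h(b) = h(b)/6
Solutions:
 h(b) = C1*(sin(b) - 1)^(1/12)/(sin(b) + 1)^(1/12)


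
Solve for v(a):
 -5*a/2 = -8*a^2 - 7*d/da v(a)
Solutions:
 v(a) = C1 - 8*a^3/21 + 5*a^2/28


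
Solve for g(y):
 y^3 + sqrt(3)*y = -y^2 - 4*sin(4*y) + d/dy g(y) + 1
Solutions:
 g(y) = C1 + y^4/4 + y^3/3 + sqrt(3)*y^2/2 - y - cos(4*y)


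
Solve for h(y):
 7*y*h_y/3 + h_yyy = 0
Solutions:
 h(y) = C1 + Integral(C2*airyai(-3^(2/3)*7^(1/3)*y/3) + C3*airybi(-3^(2/3)*7^(1/3)*y/3), y)


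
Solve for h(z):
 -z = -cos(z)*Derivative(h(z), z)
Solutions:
 h(z) = C1 + Integral(z/cos(z), z)


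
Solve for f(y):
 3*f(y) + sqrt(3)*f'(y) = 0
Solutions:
 f(y) = C1*exp(-sqrt(3)*y)


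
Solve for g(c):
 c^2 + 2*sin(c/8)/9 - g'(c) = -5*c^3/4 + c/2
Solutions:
 g(c) = C1 + 5*c^4/16 + c^3/3 - c^2/4 - 16*cos(c/8)/9


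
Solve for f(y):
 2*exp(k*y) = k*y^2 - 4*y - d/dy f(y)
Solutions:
 f(y) = C1 + k*y^3/3 - 2*y^2 - 2*exp(k*y)/k


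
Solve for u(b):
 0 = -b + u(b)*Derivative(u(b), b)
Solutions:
 u(b) = -sqrt(C1 + b^2)
 u(b) = sqrt(C1 + b^2)


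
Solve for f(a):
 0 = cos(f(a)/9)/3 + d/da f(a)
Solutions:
 a/3 - 9*log(sin(f(a)/9) - 1)/2 + 9*log(sin(f(a)/9) + 1)/2 = C1


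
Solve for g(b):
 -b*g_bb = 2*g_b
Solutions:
 g(b) = C1 + C2/b


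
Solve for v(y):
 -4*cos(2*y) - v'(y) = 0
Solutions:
 v(y) = C1 - 2*sin(2*y)


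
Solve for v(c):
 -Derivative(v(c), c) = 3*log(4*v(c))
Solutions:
 Integral(1/(log(_y) + 2*log(2)), (_y, v(c)))/3 = C1 - c


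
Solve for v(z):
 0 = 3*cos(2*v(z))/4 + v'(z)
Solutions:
 v(z) = -asin((C1 + exp(3*z))/(C1 - exp(3*z)))/2 + pi/2
 v(z) = asin((C1 + exp(3*z))/(C1 - exp(3*z)))/2


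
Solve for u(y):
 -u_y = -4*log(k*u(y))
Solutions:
 li(k*u(y))/k = C1 + 4*y


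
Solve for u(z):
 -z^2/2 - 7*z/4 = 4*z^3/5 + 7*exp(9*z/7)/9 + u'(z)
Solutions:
 u(z) = C1 - z^4/5 - z^3/6 - 7*z^2/8 - 49*exp(9*z/7)/81


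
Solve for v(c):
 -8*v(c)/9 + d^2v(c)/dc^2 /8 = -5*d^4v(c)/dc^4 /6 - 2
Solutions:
 v(c) = C1*exp(-sqrt(30)*c*sqrt(-9 + sqrt(15441))/60) + C2*exp(sqrt(30)*c*sqrt(-9 + sqrt(15441))/60) + C3*sin(sqrt(30)*c*sqrt(9 + sqrt(15441))/60) + C4*cos(sqrt(30)*c*sqrt(9 + sqrt(15441))/60) + 9/4


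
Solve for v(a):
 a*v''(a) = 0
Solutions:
 v(a) = C1 + C2*a


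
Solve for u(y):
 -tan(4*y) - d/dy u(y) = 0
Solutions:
 u(y) = C1 + log(cos(4*y))/4


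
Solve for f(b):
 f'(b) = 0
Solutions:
 f(b) = C1


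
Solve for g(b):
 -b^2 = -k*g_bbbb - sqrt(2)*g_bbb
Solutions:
 g(b) = C1 + C2*b + C3*b^2 + C4*exp(-sqrt(2)*b/k) + sqrt(2)*b^5/120 - b^4*k/24 + sqrt(2)*b^3*k^2/12


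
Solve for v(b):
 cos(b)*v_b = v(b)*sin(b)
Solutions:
 v(b) = C1/cos(b)


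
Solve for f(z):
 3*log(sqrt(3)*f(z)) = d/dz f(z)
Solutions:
 -2*Integral(1/(2*log(_y) + log(3)), (_y, f(z)))/3 = C1 - z


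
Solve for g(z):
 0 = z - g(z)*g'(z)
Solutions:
 g(z) = -sqrt(C1 + z^2)
 g(z) = sqrt(C1 + z^2)


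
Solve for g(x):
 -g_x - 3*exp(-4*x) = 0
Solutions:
 g(x) = C1 + 3*exp(-4*x)/4


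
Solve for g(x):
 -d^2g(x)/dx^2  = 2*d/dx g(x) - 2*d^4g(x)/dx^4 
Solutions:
 g(x) = C1 + C2*exp(-6^(1/3)*x*(6^(1/3)/(sqrt(318) + 18)^(1/3) + (sqrt(318) + 18)^(1/3))/12)*sin(2^(1/3)*3^(1/6)*x*(-3^(2/3)*(sqrt(318) + 18)^(1/3) + 3*2^(1/3)/(sqrt(318) + 18)^(1/3))/12) + C3*exp(-6^(1/3)*x*(6^(1/3)/(sqrt(318) + 18)^(1/3) + (sqrt(318) + 18)^(1/3))/12)*cos(2^(1/3)*3^(1/6)*x*(-3^(2/3)*(sqrt(318) + 18)^(1/3) + 3*2^(1/3)/(sqrt(318) + 18)^(1/3))/12) + C4*exp(6^(1/3)*x*(6^(1/3)/(sqrt(318) + 18)^(1/3) + (sqrt(318) + 18)^(1/3))/6)


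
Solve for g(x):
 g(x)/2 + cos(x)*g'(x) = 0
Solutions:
 g(x) = C1*(sin(x) - 1)^(1/4)/(sin(x) + 1)^(1/4)


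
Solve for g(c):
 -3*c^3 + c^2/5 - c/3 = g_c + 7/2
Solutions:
 g(c) = C1 - 3*c^4/4 + c^3/15 - c^2/6 - 7*c/2


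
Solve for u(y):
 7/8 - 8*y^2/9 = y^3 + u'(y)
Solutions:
 u(y) = C1 - y^4/4 - 8*y^3/27 + 7*y/8


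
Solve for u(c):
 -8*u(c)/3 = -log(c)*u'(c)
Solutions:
 u(c) = C1*exp(8*li(c)/3)


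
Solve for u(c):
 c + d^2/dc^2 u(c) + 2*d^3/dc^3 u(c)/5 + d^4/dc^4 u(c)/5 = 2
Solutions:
 u(c) = C1 + C2*c - c^3/6 + 6*c^2/5 + (C3*sin(2*c) + C4*cos(2*c))*exp(-c)


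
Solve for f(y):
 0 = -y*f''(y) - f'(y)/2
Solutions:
 f(y) = C1 + C2*sqrt(y)


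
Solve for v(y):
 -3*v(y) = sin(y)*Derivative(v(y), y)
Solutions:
 v(y) = C1*(cos(y) + 1)^(3/2)/(cos(y) - 1)^(3/2)


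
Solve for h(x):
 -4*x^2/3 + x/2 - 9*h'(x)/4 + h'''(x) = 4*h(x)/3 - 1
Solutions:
 h(x) = C1*exp(-3^(1/3)*x*(9/(sqrt(13) + 16)^(1/3) + 3^(1/3)*(sqrt(13) + 16)^(1/3))/12)*sin(3^(1/6)*x*(-(sqrt(13) + 16)^(1/3) + 3*3^(2/3)/(sqrt(13) + 16)^(1/3))/4) + C2*exp(-3^(1/3)*x*(9/(sqrt(13) + 16)^(1/3) + 3^(1/3)*(sqrt(13) + 16)^(1/3))/12)*cos(3^(1/6)*x*(-(sqrt(13) + 16)^(1/3) + 3*3^(2/3)/(sqrt(13) + 16)^(1/3))/4) + C3*exp(3^(1/3)*x*(9/(sqrt(13) + 16)^(1/3) + 3^(1/3)*(sqrt(13) + 16)^(1/3))/6) - x^2 + 15*x/4 - 357/64


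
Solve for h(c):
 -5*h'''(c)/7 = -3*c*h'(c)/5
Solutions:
 h(c) = C1 + Integral(C2*airyai(105^(1/3)*c/5) + C3*airybi(105^(1/3)*c/5), c)


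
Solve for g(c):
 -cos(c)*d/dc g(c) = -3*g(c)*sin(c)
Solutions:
 g(c) = C1/cos(c)^3


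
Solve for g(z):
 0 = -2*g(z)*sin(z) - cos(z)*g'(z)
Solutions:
 g(z) = C1*cos(z)^2


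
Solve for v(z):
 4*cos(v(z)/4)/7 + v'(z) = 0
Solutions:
 4*z/7 - 2*log(sin(v(z)/4) - 1) + 2*log(sin(v(z)/4) + 1) = C1


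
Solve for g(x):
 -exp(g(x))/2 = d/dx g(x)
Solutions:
 g(x) = log(1/(C1 + x)) + log(2)


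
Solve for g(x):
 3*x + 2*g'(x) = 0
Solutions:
 g(x) = C1 - 3*x^2/4


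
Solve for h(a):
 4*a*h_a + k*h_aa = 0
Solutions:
 h(a) = C1 + C2*sqrt(k)*erf(sqrt(2)*a*sqrt(1/k))


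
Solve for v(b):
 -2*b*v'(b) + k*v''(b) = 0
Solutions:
 v(b) = C1 + C2*erf(b*sqrt(-1/k))/sqrt(-1/k)


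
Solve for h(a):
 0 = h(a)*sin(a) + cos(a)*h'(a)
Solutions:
 h(a) = C1*cos(a)


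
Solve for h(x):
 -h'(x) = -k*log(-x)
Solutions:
 h(x) = C1 + k*x*log(-x) - k*x


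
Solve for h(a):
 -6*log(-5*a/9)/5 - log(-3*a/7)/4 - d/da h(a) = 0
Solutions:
 h(a) = C1 - 29*a*log(-a)/20 + a*(-24*log(5) + 5*log(7) + 29 + 43*log(3))/20


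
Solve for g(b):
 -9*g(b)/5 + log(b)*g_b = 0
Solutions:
 g(b) = C1*exp(9*li(b)/5)


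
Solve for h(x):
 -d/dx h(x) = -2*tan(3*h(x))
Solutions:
 h(x) = -asin(C1*exp(6*x))/3 + pi/3
 h(x) = asin(C1*exp(6*x))/3


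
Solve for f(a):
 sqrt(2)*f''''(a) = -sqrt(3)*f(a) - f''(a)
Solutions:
 f(a) = (C1*sin(2^(7/8)*3^(1/8)*a*cos(atan(sqrt(-1 + 4*sqrt(6)))/2)/2) + C2*cos(2^(7/8)*3^(1/8)*a*cos(atan(sqrt(-1 + 4*sqrt(6)))/2)/2))*exp(-2^(7/8)*3^(1/8)*a*sin(atan(sqrt(-1 + 4*sqrt(6)))/2)/2) + (C3*sin(2^(7/8)*3^(1/8)*a*cos(atan(sqrt(-1 + 4*sqrt(6)))/2)/2) + C4*cos(2^(7/8)*3^(1/8)*a*cos(atan(sqrt(-1 + 4*sqrt(6)))/2)/2))*exp(2^(7/8)*3^(1/8)*a*sin(atan(sqrt(-1 + 4*sqrt(6)))/2)/2)


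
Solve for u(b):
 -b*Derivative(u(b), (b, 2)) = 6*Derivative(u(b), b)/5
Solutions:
 u(b) = C1 + C2/b^(1/5)


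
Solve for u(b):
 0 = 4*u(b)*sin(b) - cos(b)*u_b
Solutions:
 u(b) = C1/cos(b)^4


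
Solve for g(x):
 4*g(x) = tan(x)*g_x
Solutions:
 g(x) = C1*sin(x)^4


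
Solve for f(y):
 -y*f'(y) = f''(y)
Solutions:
 f(y) = C1 + C2*erf(sqrt(2)*y/2)


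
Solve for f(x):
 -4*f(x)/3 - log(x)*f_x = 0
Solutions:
 f(x) = C1*exp(-4*li(x)/3)


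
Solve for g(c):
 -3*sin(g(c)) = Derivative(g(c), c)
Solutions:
 g(c) = -acos((-C1 - exp(6*c))/(C1 - exp(6*c))) + 2*pi
 g(c) = acos((-C1 - exp(6*c))/(C1 - exp(6*c)))


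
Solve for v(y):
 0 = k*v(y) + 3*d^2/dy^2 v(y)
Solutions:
 v(y) = C1*exp(-sqrt(3)*y*sqrt(-k)/3) + C2*exp(sqrt(3)*y*sqrt(-k)/3)


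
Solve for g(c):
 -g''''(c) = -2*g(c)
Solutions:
 g(c) = C1*exp(-2^(1/4)*c) + C2*exp(2^(1/4)*c) + C3*sin(2^(1/4)*c) + C4*cos(2^(1/4)*c)


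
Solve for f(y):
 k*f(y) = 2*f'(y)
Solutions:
 f(y) = C1*exp(k*y/2)


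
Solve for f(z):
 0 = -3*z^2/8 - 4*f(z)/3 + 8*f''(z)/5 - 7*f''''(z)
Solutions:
 f(z) = -9*z^2/32 + (C1*sin(sqrt(2)*21^(3/4)*z*sin(atan(sqrt(489)/6)/2)/21) + C2*cos(sqrt(2)*21^(3/4)*z*sin(atan(sqrt(489)/6)/2)/21))*exp(-sqrt(2)*21^(3/4)*z*cos(atan(sqrt(489)/6)/2)/21) + (C3*sin(sqrt(2)*21^(3/4)*z*sin(atan(sqrt(489)/6)/2)/21) + C4*cos(sqrt(2)*21^(3/4)*z*sin(atan(sqrt(489)/6)/2)/21))*exp(sqrt(2)*21^(3/4)*z*cos(atan(sqrt(489)/6)/2)/21) - 27/40


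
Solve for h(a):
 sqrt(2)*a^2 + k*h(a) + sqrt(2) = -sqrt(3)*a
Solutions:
 h(a) = (-sqrt(2)*a^2 - sqrt(3)*a - sqrt(2))/k


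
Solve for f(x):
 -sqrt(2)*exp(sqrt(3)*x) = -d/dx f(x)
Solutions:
 f(x) = C1 + sqrt(6)*exp(sqrt(3)*x)/3


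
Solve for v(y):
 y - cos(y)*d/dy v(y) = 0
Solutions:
 v(y) = C1 + Integral(y/cos(y), y)


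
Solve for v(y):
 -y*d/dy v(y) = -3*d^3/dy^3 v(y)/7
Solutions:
 v(y) = C1 + Integral(C2*airyai(3^(2/3)*7^(1/3)*y/3) + C3*airybi(3^(2/3)*7^(1/3)*y/3), y)


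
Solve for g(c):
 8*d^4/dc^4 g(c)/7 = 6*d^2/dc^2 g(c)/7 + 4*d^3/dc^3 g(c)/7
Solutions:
 g(c) = C1 + C2*c + C3*exp(c*(1 - sqrt(13))/4) + C4*exp(c*(1 + sqrt(13))/4)


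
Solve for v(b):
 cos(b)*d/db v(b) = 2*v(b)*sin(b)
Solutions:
 v(b) = C1/cos(b)^2


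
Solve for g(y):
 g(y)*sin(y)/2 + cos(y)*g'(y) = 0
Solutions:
 g(y) = C1*sqrt(cos(y))


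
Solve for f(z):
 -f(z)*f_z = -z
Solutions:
 f(z) = -sqrt(C1 + z^2)
 f(z) = sqrt(C1 + z^2)


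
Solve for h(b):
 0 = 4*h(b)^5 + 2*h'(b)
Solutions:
 h(b) = -I*(1/(C1 + 8*b))^(1/4)
 h(b) = I*(1/(C1 + 8*b))^(1/4)
 h(b) = -(1/(C1 + 8*b))^(1/4)
 h(b) = (1/(C1 + 8*b))^(1/4)


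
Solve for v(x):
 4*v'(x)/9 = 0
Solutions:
 v(x) = C1


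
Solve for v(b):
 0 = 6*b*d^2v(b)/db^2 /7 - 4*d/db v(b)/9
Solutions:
 v(b) = C1 + C2*b^(41/27)


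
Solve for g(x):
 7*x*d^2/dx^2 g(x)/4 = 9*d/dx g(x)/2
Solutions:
 g(x) = C1 + C2*x^(25/7)


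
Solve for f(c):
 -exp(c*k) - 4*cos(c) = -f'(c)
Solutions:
 f(c) = C1 + 4*sin(c) + exp(c*k)/k


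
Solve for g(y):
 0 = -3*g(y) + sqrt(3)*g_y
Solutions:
 g(y) = C1*exp(sqrt(3)*y)


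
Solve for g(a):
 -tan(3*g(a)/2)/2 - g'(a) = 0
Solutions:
 g(a) = -2*asin(C1*exp(-3*a/4))/3 + 2*pi/3
 g(a) = 2*asin(C1*exp(-3*a/4))/3


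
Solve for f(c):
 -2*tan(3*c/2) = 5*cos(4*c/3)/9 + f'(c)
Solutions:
 f(c) = C1 + 4*log(cos(3*c/2))/3 - 5*sin(4*c/3)/12


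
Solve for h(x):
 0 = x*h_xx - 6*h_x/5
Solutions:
 h(x) = C1 + C2*x^(11/5)


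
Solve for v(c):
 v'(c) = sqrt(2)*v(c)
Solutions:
 v(c) = C1*exp(sqrt(2)*c)


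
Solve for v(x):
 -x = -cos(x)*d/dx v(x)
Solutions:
 v(x) = C1 + Integral(x/cos(x), x)


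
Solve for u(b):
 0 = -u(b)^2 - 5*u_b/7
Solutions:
 u(b) = 5/(C1 + 7*b)


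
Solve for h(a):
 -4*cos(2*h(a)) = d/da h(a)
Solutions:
 h(a) = -asin((C1 + exp(16*a))/(C1 - exp(16*a)))/2 + pi/2
 h(a) = asin((C1 + exp(16*a))/(C1 - exp(16*a)))/2


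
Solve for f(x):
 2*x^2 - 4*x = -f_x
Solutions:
 f(x) = C1 - 2*x^3/3 + 2*x^2


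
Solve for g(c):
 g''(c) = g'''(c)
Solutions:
 g(c) = C1 + C2*c + C3*exp(c)


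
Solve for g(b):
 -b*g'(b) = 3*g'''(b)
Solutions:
 g(b) = C1 + Integral(C2*airyai(-3^(2/3)*b/3) + C3*airybi(-3^(2/3)*b/3), b)


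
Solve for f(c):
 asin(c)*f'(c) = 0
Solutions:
 f(c) = C1


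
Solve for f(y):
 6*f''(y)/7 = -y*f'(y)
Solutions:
 f(y) = C1 + C2*erf(sqrt(21)*y/6)


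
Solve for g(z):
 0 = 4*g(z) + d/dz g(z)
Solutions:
 g(z) = C1*exp(-4*z)


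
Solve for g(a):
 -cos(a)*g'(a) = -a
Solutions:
 g(a) = C1 + Integral(a/cos(a), a)


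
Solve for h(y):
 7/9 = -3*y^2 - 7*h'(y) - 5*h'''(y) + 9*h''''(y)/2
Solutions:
 h(y) = C1 + C2*exp(y*(-(27*sqrt(363489) + 16309)^(1/3) - 100/(27*sqrt(363489) + 16309)^(1/3) + 20)/54)*sin(sqrt(3)*y*(-(27*sqrt(363489) + 16309)^(1/3) + 100/(27*sqrt(363489) + 16309)^(1/3))/54) + C3*exp(y*(-(27*sqrt(363489) + 16309)^(1/3) - 100/(27*sqrt(363489) + 16309)^(1/3) + 20)/54)*cos(sqrt(3)*y*(-(27*sqrt(363489) + 16309)^(1/3) + 100/(27*sqrt(363489) + 16309)^(1/3))/54) + C4*exp(y*(100/(27*sqrt(363489) + 16309)^(1/3) + 10 + (27*sqrt(363489) + 16309)^(1/3))/27) - y^3/7 + 221*y/441


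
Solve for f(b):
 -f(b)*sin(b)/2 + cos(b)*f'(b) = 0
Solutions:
 f(b) = C1/sqrt(cos(b))


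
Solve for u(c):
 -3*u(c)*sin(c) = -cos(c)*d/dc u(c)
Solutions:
 u(c) = C1/cos(c)^3


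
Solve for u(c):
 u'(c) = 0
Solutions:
 u(c) = C1


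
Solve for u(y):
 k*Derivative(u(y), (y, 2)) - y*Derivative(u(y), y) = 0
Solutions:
 u(y) = C1 + C2*erf(sqrt(2)*y*sqrt(-1/k)/2)/sqrt(-1/k)


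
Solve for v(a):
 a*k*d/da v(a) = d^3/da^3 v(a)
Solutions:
 v(a) = C1 + Integral(C2*airyai(a*k^(1/3)) + C3*airybi(a*k^(1/3)), a)


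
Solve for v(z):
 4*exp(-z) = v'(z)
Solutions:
 v(z) = C1 - 4*exp(-z)


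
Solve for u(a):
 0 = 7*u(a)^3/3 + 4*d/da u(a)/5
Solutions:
 u(a) = -sqrt(6)*sqrt(-1/(C1 - 35*a))
 u(a) = sqrt(6)*sqrt(-1/(C1 - 35*a))


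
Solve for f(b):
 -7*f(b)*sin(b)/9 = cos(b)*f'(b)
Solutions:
 f(b) = C1*cos(b)^(7/9)


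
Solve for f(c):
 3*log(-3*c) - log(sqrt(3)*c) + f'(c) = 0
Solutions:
 f(c) = C1 - 2*c*log(c) + c*(-5*log(3)/2 + 2 - 3*I*pi)


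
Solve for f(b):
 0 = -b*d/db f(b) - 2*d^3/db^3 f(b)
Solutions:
 f(b) = C1 + Integral(C2*airyai(-2^(2/3)*b/2) + C3*airybi(-2^(2/3)*b/2), b)


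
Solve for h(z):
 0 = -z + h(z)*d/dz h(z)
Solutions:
 h(z) = -sqrt(C1 + z^2)
 h(z) = sqrt(C1 + z^2)


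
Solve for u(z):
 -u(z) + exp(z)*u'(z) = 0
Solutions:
 u(z) = C1*exp(-exp(-z))


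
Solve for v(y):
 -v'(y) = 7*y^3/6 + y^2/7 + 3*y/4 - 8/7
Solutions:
 v(y) = C1 - 7*y^4/24 - y^3/21 - 3*y^2/8 + 8*y/7


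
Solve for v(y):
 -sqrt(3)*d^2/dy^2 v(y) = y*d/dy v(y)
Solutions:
 v(y) = C1 + C2*erf(sqrt(2)*3^(3/4)*y/6)


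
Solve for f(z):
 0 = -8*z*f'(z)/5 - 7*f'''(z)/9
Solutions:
 f(z) = C1 + Integral(C2*airyai(-2*105^(2/3)*z/35) + C3*airybi(-2*105^(2/3)*z/35), z)


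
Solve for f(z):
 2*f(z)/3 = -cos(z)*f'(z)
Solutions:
 f(z) = C1*(sin(z) - 1)^(1/3)/(sin(z) + 1)^(1/3)


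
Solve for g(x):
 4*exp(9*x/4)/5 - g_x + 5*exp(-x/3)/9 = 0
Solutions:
 g(x) = C1 + 16*exp(9*x/4)/45 - 5*exp(-x/3)/3


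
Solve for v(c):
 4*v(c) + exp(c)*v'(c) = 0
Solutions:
 v(c) = C1*exp(4*exp(-c))


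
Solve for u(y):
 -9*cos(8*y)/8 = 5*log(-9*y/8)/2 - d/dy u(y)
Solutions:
 u(y) = C1 + 5*y*log(-y)/2 - 15*y*log(2)/2 - 5*y/2 + 5*y*log(3) + 9*sin(8*y)/64


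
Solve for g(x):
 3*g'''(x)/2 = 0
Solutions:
 g(x) = C1 + C2*x + C3*x^2


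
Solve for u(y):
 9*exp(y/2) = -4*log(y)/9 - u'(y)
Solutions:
 u(y) = C1 - 4*y*log(y)/9 + 4*y/9 - 18*exp(y/2)


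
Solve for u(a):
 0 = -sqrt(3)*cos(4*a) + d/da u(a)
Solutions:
 u(a) = C1 + sqrt(3)*sin(4*a)/4


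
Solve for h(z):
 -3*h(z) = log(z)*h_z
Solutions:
 h(z) = C1*exp(-3*li(z))


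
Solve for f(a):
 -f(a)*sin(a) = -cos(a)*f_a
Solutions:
 f(a) = C1/cos(a)


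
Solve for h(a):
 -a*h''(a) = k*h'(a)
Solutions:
 h(a) = C1 + a^(1 - re(k))*(C2*sin(log(a)*Abs(im(k))) + C3*cos(log(a)*im(k)))


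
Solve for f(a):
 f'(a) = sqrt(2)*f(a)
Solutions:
 f(a) = C1*exp(sqrt(2)*a)


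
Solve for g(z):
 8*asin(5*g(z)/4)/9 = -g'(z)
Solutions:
 Integral(1/asin(5*_y/4), (_y, g(z))) = C1 - 8*z/9


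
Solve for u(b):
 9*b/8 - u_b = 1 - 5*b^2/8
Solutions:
 u(b) = C1 + 5*b^3/24 + 9*b^2/16 - b


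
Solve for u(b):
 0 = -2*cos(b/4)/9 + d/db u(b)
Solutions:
 u(b) = C1 + 8*sin(b/4)/9


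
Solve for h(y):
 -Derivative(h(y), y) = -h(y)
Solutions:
 h(y) = C1*exp(y)


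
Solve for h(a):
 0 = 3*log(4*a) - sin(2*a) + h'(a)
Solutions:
 h(a) = C1 - 3*a*log(a) - 6*a*log(2) + 3*a - cos(2*a)/2


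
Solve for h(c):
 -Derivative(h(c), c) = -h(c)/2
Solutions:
 h(c) = C1*exp(c/2)


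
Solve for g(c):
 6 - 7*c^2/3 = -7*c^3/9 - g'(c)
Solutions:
 g(c) = C1 - 7*c^4/36 + 7*c^3/9 - 6*c


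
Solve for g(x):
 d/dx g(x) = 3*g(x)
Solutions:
 g(x) = C1*exp(3*x)


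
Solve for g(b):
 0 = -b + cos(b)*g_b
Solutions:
 g(b) = C1 + Integral(b/cos(b), b)


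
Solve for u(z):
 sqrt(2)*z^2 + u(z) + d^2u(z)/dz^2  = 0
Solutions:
 u(z) = C1*sin(z) + C2*cos(z) - sqrt(2)*z^2 + 2*sqrt(2)


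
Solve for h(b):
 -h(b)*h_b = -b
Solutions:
 h(b) = -sqrt(C1 + b^2)
 h(b) = sqrt(C1 + b^2)


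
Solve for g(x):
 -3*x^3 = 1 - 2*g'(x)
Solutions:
 g(x) = C1 + 3*x^4/8 + x/2


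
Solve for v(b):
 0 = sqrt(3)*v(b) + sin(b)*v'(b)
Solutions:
 v(b) = C1*(cos(b) + 1)^(sqrt(3)/2)/(cos(b) - 1)^(sqrt(3)/2)


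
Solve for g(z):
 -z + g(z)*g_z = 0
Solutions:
 g(z) = -sqrt(C1 + z^2)
 g(z) = sqrt(C1 + z^2)


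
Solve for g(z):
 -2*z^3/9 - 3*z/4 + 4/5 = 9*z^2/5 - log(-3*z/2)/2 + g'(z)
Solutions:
 g(z) = C1 - z^4/18 - 3*z^3/5 - 3*z^2/8 + z*log(-z)/2 + z*(-5*log(2) + 3 + 5*log(3))/10


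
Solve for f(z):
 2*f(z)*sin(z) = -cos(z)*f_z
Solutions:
 f(z) = C1*cos(z)^2
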